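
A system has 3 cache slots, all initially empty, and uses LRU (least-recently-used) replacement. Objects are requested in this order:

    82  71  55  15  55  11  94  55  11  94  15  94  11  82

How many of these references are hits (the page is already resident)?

6

82 → miss, frames {82}
71 → miss, frames {82,71}
55 → miss, frames {82,71,55}
15 → miss, evict 82, frames {71,55,15}
55 → hit
11 → miss, evict 71, frames {15,55,11}
94 → miss, evict 15, frames {55,11,94}
55 → hit
11 → hit
94 → hit
15 → miss, evict 55, frames {11,94,15}
94 → hit
11 → hit
82 → miss, evict 15, frames {94,11,82}
Hits: 6.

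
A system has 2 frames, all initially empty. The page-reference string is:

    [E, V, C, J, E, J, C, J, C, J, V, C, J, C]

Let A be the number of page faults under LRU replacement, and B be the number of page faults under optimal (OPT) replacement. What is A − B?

2

Under LRU: F F F F F . F . . . F F F . → 9 faults.
Under OPT: F F F F . . F . . . F . F . → 7 faults.
A − B = 9 − 7 = 2.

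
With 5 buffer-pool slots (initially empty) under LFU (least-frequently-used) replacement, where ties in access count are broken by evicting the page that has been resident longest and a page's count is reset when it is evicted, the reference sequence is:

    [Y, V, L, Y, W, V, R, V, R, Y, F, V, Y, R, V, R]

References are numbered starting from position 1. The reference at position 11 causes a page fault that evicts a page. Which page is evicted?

pos 1: Y: fault, frames {Y}
pos 2: V: fault, frames {Y,V}
pos 3: L: fault, frames {Y,V,L}
pos 4: Y: hit
pos 5: W: fault, frames {Y,V,L,W}
pos 6: V: hit
pos 7: R: fault, frames {Y,V,L,W,R}
pos 8: V: hit
pos 9: R: hit
pos 10: Y: hit
pos 11: F: fault, evict L, frames {Y,V,W,R,F}
At position 11, page L is evicted.

L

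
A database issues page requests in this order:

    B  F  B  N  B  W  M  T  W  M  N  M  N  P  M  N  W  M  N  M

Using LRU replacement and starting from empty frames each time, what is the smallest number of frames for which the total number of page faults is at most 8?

f=1: 20 faults
f=2: 15 faults
f=3: 9 faults
f=4: 8 faults
f=5: 7 faults
f=6: 7 faults
f=7: 7 faults
Smallest f with faults ≤ 8 is 4.

4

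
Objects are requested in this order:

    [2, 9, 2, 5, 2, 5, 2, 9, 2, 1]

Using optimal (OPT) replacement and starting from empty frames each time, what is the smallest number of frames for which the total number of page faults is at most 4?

3

f=1: 10 faults
f=2: 5 faults
f=3: 4 faults
f=4: 4 faults
Smallest f with faults ≤ 4 is 3.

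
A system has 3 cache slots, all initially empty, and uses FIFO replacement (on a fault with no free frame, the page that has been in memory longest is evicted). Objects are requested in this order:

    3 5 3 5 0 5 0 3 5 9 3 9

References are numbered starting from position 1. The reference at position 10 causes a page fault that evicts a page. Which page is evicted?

3

pos 1: 3 -> miss, frames (3)
pos 2: 5 -> miss, frames (3 5)
pos 3: 3 -> hit
pos 4: 5 -> hit
pos 5: 0 -> miss, frames (3 5 0)
pos 6: 5 -> hit
pos 7: 0 -> hit
pos 8: 3 -> hit
pos 9: 5 -> hit
pos 10: 9 -> miss, evict 3, frames (5 0 9)
At position 10, page 3 is evicted.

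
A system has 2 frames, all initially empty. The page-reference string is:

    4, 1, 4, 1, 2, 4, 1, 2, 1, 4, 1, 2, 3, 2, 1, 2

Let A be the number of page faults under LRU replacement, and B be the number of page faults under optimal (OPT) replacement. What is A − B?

2

Under LRU: F F . . F F F F . F . F F . F . → 10 faults.
Under OPT: F F . . F . F . . F . F F . F . → 8 faults.
A − B = 10 − 8 = 2.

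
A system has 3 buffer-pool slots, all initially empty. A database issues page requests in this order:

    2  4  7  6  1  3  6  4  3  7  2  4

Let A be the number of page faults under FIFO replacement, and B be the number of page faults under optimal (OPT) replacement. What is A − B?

Under FIFO: F F F F F F . F . F F . → 9 faults.
Under OPT: F F F F F F . . . F F . → 8 faults.
A − B = 9 − 8 = 1.

1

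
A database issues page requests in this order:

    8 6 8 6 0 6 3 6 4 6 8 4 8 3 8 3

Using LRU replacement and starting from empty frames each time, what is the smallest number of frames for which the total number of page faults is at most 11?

2

f=1: 16 faults
f=2: 8 faults
f=3: 7 faults
f=4: 6 faults
f=5: 5 faults
Smallest f with faults ≤ 11 is 2.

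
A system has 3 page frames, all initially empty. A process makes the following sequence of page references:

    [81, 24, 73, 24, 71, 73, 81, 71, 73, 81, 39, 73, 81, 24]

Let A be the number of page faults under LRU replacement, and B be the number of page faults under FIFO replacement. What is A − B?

Under LRU: F F F . F . F . . . F . . F → 7 faults.
Under FIFO: F F F . F . F . . . F F . F → 8 faults.
A − B = 7 − 8 = -1.

-1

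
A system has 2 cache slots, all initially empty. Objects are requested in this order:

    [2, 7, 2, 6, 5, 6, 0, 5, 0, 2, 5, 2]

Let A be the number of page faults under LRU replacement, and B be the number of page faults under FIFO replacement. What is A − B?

Under LRU: F F . F F . F F . F F . → 8 faults.
Under FIFO: F F . F F . F . . F F . → 7 faults.
A − B = 8 − 7 = 1.

1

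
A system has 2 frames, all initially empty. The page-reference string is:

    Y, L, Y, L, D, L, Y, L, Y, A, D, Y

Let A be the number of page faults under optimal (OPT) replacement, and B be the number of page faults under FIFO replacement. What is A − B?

-2

Under OPT: F F . . F . F . . F F . → 6 faults.
Under FIFO: F F . . F . F F . F F F → 8 faults.
A − B = 6 − 8 = -2.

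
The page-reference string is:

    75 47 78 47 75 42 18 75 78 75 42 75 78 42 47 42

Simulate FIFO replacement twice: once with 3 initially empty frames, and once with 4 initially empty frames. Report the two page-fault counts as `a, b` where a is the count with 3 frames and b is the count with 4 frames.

3 frames: F F F . . F F F F . F . . . F . → 9 faults.
4 frames: F F F . . F F F . . . . . . F . → 7 faults.
7 < 9: adding a frame reduced faults, as is typical.

9, 7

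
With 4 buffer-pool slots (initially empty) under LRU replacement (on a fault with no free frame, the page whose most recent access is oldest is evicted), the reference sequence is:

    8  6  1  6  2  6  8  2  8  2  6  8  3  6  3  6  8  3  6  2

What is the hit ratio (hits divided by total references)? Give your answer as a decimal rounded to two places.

8 → fault, frames (8)
6 → fault, frames (8 6)
1 → fault, frames (8 6 1)
6 → hit
2 → fault, frames (8 1 6 2)
6 → hit
8 → hit
2 → hit
8 → hit
2 → hit
6 → hit
8 → hit
3 → fault, evict 1, frames (2 6 8 3)
6 → hit
3 → hit
6 → hit
8 → hit
3 → hit
6 → hit
2 → hit
Hits: 15 of 20 references → 15/20 = 0.7500.

0.75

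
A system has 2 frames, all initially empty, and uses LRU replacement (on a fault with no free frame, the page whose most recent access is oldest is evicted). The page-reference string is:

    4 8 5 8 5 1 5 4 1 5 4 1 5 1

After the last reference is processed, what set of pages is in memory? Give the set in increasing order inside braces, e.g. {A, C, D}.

4 → miss, frames [4]
8 → miss, frames [4, 8]
5 → miss, evict 4, frames [8, 5]
8 → hit
5 → hit
1 → miss, evict 8, frames [5, 1]
5 → hit
4 → miss, evict 1, frames [5, 4]
1 → miss, evict 5, frames [4, 1]
5 → miss, evict 4, frames [1, 5]
4 → miss, evict 1, frames [5, 4]
1 → miss, evict 5, frames [4, 1]
5 → miss, evict 4, frames [1, 5]
1 → hit

{1, 5}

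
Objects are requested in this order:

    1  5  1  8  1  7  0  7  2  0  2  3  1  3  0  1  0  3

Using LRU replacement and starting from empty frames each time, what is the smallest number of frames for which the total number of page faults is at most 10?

3

f=1: 18 faults
f=2: 12 faults
f=3: 9 faults
f=4: 8 faults
f=5: 7 faults
f=6: 7 faults
f=7: 7 faults
Smallest f with faults ≤ 10 is 3.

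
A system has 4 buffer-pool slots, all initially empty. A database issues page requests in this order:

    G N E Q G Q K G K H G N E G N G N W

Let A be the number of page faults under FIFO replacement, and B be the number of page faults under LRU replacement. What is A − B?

Under FIFO: F F F F . . F F . F . F F . . . . F → 10 faults.
Under LRU: F F F F . . F . . F . F F . . . . F → 9 faults.
A − B = 10 − 9 = 1.

1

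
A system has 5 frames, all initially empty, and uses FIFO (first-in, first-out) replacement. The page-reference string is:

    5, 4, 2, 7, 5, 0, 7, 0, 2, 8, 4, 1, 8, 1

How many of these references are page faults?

7

5: miss, frames (5)
4: miss, frames (5 4)
2: miss, frames (5 4 2)
7: miss, frames (5 4 2 7)
5: hit
0: miss, frames (5 4 2 7 0)
7: hit
0: hit
2: hit
8: miss, evict 5, frames (4 2 7 0 8)
4: hit
1: miss, evict 4, frames (2 7 0 8 1)
8: hit
1: hit
Page faults: 7.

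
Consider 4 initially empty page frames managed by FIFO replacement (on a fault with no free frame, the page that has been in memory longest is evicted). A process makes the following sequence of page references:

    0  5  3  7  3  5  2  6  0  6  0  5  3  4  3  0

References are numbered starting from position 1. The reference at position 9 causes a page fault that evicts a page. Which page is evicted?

3

pos 1: 0: miss, frames {0}
pos 2: 5: miss, frames {0,5}
pos 3: 3: miss, frames {0,5,3}
pos 4: 7: miss, frames {0,5,3,7}
pos 5: 3: hit
pos 6: 5: hit
pos 7: 2: miss, evict 0, frames {5,3,7,2}
pos 8: 6: miss, evict 5, frames {3,7,2,6}
pos 9: 0: miss, evict 3, frames {7,2,6,0}
At position 9, page 3 is evicted.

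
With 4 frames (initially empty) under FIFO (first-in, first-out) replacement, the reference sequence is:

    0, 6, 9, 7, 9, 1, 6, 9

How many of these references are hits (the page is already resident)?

0 → miss, frames {0}
6 → miss, frames {0,6}
9 → miss, frames {0,6,9}
7 → miss, frames {0,6,9,7}
9 → hit
1 → miss, evict 0, frames {6,9,7,1}
6 → hit
9 → hit
Hits: 3.

3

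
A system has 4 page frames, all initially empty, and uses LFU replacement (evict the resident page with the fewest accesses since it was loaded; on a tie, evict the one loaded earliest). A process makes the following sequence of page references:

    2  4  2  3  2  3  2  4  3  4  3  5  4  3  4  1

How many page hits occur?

11

2: miss, frames [2]
4: miss, frames [2, 4]
2: hit
3: miss, frames [2, 4, 3]
2: hit
3: hit
2: hit
4: hit
3: hit
4: hit
3: hit
5: miss, frames [2, 4, 3, 5]
4: hit
3: hit
4: hit
1: miss, evict 5, frames [2, 4, 3, 1]
Hits: 11.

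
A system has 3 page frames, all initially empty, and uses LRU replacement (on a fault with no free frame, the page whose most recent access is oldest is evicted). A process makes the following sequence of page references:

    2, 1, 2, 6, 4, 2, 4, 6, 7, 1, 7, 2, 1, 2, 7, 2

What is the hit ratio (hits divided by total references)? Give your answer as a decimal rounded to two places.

2 → miss, frames {2}
1 → miss, frames {2,1}
2 → hit
6 → miss, frames {1,2,6}
4 → miss, evict 1, frames {2,6,4}
2 → hit
4 → hit
6 → hit
7 → miss, evict 2, frames {4,6,7}
1 → miss, evict 4, frames {6,7,1}
7 → hit
2 → miss, evict 6, frames {1,7,2}
1 → hit
2 → hit
7 → hit
2 → hit
Hits: 9 of 16 references → 9/16 = 0.5625.

0.56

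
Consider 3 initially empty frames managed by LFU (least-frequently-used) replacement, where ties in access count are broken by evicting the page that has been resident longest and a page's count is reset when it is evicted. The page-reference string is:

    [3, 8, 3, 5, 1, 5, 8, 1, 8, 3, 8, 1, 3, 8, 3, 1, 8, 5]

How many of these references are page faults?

3: fault, frames [3]
8: fault, frames [3, 8]
3: hit
5: fault, frames [3, 8, 5]
1: fault, evict 8, frames [3, 5, 1]
5: hit
8: fault, evict 1, frames [3, 5, 8]
1: fault, evict 8, frames [3, 5, 1]
8: fault, evict 1, frames [3, 5, 8]
3: hit
8: hit
1: fault, evict 5, frames [3, 8, 1]
3: hit
8: hit
3: hit
1: hit
8: hit
5: fault, evict 1, frames [3, 8, 5]
Page faults: 9.

9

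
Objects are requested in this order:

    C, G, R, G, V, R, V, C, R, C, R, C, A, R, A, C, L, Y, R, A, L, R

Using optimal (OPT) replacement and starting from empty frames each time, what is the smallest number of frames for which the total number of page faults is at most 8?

f=1: 22 faults
f=2: 11 faults
f=3: 8 faults
f=4: 7 faults
f=5: 7 faults
f=6: 7 faults
f=7: 7 faults
Smallest f with faults ≤ 8 is 3.

3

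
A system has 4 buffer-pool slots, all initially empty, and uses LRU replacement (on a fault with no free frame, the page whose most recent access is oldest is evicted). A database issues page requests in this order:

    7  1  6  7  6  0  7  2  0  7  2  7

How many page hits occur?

7 -> fault, frames (7)
1 -> fault, frames (7 1)
6 -> fault, frames (7 1 6)
7 -> hit
6 -> hit
0 -> fault, frames (1 7 6 0)
7 -> hit
2 -> fault, evict 1, frames (6 0 7 2)
0 -> hit
7 -> hit
2 -> hit
7 -> hit
Hits: 7.

7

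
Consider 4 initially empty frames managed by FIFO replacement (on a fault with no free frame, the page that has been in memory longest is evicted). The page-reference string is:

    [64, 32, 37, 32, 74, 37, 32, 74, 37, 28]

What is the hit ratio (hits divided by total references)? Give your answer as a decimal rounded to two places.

64: miss, frames (64)
32: miss, frames (64 32)
37: miss, frames (64 32 37)
32: hit
74: miss, frames (64 32 37 74)
37: hit
32: hit
74: hit
37: hit
28: miss, evict 64, frames (32 37 74 28)
Hits: 5 of 10 references → 5/10 = 0.5000.

0.50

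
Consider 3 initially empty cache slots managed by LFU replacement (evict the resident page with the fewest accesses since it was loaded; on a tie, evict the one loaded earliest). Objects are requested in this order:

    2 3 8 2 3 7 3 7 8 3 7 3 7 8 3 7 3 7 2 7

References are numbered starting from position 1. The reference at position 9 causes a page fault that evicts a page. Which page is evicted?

2

pos 1: 2: miss, frames (2)
pos 2: 3: miss, frames (2 3)
pos 3: 8: miss, frames (2 3 8)
pos 4: 2: hit
pos 5: 3: hit
pos 6: 7: miss, evict 8, frames (2 3 7)
pos 7: 3: hit
pos 8: 7: hit
pos 9: 8: miss, evict 2, frames (3 7 8)
At position 9, page 2 is evicted.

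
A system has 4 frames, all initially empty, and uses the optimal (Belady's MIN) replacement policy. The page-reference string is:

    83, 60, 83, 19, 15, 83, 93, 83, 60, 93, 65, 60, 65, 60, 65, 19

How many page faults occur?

83 -> fault, frames {83}
60 -> fault, frames {83,60}
83 -> hit
19 -> fault, frames {83,60,19}
15 -> fault, frames {83,60,19,15}
83 -> hit
93 -> fault, evict 15, frames {83,60,19,93}
83 -> hit
60 -> hit
93 -> hit
65 -> fault, evict 93, frames {83,60,19,65}
60 -> hit
65 -> hit
60 -> hit
65 -> hit
19 -> hit
Page faults: 6.

6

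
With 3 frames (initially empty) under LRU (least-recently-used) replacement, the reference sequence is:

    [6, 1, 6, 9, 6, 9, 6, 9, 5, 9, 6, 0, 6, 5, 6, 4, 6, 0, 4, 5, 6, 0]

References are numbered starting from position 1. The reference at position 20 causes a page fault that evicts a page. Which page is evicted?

pos 1: 6 -> fault, frames [6]
pos 2: 1 -> fault, frames [6, 1]
pos 3: 6 -> hit
pos 4: 9 -> fault, frames [1, 6, 9]
pos 5: 6 -> hit
pos 6: 9 -> hit
pos 7: 6 -> hit
pos 8: 9 -> hit
pos 9: 5 -> fault, evict 1, frames [6, 9, 5]
pos 10: 9 -> hit
pos 11: 6 -> hit
pos 12: 0 -> fault, evict 5, frames [9, 6, 0]
pos 13: 6 -> hit
pos 14: 5 -> fault, evict 9, frames [0, 6, 5]
pos 15: 6 -> hit
pos 16: 4 -> fault, evict 0, frames [5, 6, 4]
pos 17: 6 -> hit
pos 18: 0 -> fault, evict 5, frames [4, 6, 0]
pos 19: 4 -> hit
pos 20: 5 -> fault, evict 6, frames [0, 4, 5]
At position 20, page 6 is evicted.

6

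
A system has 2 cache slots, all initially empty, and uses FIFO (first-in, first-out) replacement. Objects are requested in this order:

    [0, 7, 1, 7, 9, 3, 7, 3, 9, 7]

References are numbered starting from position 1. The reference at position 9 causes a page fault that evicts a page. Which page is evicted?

pos 1: 0 → fault, frames (0)
pos 2: 7 → fault, frames (0 7)
pos 3: 1 → fault, evict 0, frames (7 1)
pos 4: 7 → hit
pos 5: 9 → fault, evict 7, frames (1 9)
pos 6: 3 → fault, evict 1, frames (9 3)
pos 7: 7 → fault, evict 9, frames (3 7)
pos 8: 3 → hit
pos 9: 9 → fault, evict 3, frames (7 9)
At position 9, page 3 is evicted.

3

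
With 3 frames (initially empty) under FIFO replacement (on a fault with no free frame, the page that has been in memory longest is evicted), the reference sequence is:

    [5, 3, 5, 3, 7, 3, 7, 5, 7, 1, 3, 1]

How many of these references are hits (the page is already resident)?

5 → fault, frames (5)
3 → fault, frames (5 3)
5 → hit
3 → hit
7 → fault, frames (5 3 7)
3 → hit
7 → hit
5 → hit
7 → hit
1 → fault, evict 5, frames (3 7 1)
3 → hit
1 → hit
Hits: 8.

8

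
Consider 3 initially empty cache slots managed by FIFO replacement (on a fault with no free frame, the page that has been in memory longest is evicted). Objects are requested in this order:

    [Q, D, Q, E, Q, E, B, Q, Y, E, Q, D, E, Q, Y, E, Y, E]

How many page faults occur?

Q → miss, frames {Q}
D → miss, frames {Q,D}
Q → hit
E → miss, frames {Q,D,E}
Q → hit
E → hit
B → miss, evict Q, frames {D,E,B}
Q → miss, evict D, frames {E,B,Q}
Y → miss, evict E, frames {B,Q,Y}
E → miss, evict B, frames {Q,Y,E}
Q → hit
D → miss, evict Q, frames {Y,E,D}
E → hit
Q → miss, evict Y, frames {E,D,Q}
Y → miss, evict E, frames {D,Q,Y}
E → miss, evict D, frames {Q,Y,E}
Y → hit
E → hit
Page faults: 11.

11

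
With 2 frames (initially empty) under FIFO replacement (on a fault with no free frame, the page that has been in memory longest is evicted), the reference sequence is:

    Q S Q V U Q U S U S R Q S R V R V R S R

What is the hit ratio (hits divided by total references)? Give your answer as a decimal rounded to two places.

Q: miss, frames (Q)
S: miss, frames (Q S)
Q: hit
V: miss, evict Q, frames (S V)
U: miss, evict S, frames (V U)
Q: miss, evict V, frames (U Q)
U: hit
S: miss, evict U, frames (Q S)
U: miss, evict Q, frames (S U)
S: hit
R: miss, evict S, frames (U R)
Q: miss, evict U, frames (R Q)
S: miss, evict R, frames (Q S)
R: miss, evict Q, frames (S R)
V: miss, evict S, frames (R V)
R: hit
V: hit
R: hit
S: miss, evict R, frames (V S)
R: miss, evict V, frames (S R)
Hits: 6 of 20 references → 6/20 = 0.3000.

0.30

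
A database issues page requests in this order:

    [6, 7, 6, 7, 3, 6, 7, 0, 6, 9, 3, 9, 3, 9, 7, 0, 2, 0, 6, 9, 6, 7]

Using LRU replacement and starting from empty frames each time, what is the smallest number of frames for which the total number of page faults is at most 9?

5

f=1: 22 faults
f=2: 15 faults
f=3: 12 faults
f=4: 12 faults
f=5: 7 faults
f=6: 6 faults
Smallest f with faults ≤ 9 is 5.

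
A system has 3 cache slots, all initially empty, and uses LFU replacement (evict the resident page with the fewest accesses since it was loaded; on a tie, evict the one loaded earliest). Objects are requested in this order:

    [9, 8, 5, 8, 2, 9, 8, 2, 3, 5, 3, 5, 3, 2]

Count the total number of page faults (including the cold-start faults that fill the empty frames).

10

9 → fault, frames {9}
8 → fault, frames {9,8}
5 → fault, frames {9,8,5}
8 → hit
2 → fault, evict 9, frames {8,5,2}
9 → fault, evict 5, frames {8,2,9}
8 → hit
2 → hit
3 → fault, evict 9, frames {8,2,3}
5 → fault, evict 3, frames {8,2,5}
3 → fault, evict 5, frames {8,2,3}
5 → fault, evict 3, frames {8,2,5}
3 → fault, evict 5, frames {8,2,3}
2 → hit
Page faults: 10.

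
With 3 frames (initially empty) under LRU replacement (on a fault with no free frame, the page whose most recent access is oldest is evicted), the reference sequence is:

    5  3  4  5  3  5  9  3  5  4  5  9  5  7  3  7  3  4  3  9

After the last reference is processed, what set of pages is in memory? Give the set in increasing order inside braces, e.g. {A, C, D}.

{3, 4, 9}

5 → fault, frames [5]
3 → fault, frames [5, 3]
4 → fault, frames [5, 3, 4]
5 → hit
3 → hit
5 → hit
9 → fault, evict 4, frames [3, 5, 9]
3 → hit
5 → hit
4 → fault, evict 9, frames [3, 5, 4]
5 → hit
9 → fault, evict 3, frames [4, 5, 9]
5 → hit
7 → fault, evict 4, frames [9, 5, 7]
3 → fault, evict 9, frames [5, 7, 3]
7 → hit
3 → hit
4 → fault, evict 5, frames [7, 3, 4]
3 → hit
9 → fault, evict 7, frames [4, 3, 9]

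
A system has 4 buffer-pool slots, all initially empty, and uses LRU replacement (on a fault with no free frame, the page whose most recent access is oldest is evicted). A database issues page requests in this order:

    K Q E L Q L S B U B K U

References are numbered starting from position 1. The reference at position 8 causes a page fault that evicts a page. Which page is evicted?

pos 1: K → fault, frames [K]
pos 2: Q → fault, frames [K, Q]
pos 3: E → fault, frames [K, Q, E]
pos 4: L → fault, frames [K, Q, E, L]
pos 5: Q → hit
pos 6: L → hit
pos 7: S → fault, evict K, frames [E, Q, L, S]
pos 8: B → fault, evict E, frames [Q, L, S, B]
At position 8, page E is evicted.

E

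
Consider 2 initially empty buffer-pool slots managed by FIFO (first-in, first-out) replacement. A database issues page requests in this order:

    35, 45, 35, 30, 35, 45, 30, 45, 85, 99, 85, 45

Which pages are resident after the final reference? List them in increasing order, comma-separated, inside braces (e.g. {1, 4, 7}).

35: fault, frames (35)
45: fault, frames (35 45)
35: hit
30: fault, evict 35, frames (45 30)
35: fault, evict 45, frames (30 35)
45: fault, evict 30, frames (35 45)
30: fault, evict 35, frames (45 30)
45: hit
85: fault, evict 45, frames (30 85)
99: fault, evict 30, frames (85 99)
85: hit
45: fault, evict 85, frames (99 45)

{45, 99}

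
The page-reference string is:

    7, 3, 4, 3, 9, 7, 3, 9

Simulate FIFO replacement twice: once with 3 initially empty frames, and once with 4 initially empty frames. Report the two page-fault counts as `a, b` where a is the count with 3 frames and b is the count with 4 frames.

6, 4

3 frames: F F F . F F F . → 6 faults.
4 frames: F F F . F . . . → 4 faults.
4 < 6: adding a frame reduced faults, as is typical.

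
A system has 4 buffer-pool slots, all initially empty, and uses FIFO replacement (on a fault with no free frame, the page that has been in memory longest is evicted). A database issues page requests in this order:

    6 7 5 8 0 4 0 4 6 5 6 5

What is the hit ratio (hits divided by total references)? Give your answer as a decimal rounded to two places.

0.33

6: miss, frames {6}
7: miss, frames {6,7}
5: miss, frames {6,7,5}
8: miss, frames {6,7,5,8}
0: miss, evict 6, frames {7,5,8,0}
4: miss, evict 7, frames {5,8,0,4}
0: hit
4: hit
6: miss, evict 5, frames {8,0,4,6}
5: miss, evict 8, frames {0,4,6,5}
6: hit
5: hit
Hits: 4 of 12 references → 4/12 = 0.3333.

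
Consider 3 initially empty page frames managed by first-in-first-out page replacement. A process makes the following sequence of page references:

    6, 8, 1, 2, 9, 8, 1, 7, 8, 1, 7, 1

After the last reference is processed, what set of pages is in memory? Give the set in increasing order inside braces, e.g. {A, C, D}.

{1, 7, 8}

6: miss, frames {6}
8: miss, frames {6,8}
1: miss, frames {6,8,1}
2: miss, evict 6, frames {8,1,2}
9: miss, evict 8, frames {1,2,9}
8: miss, evict 1, frames {2,9,8}
1: miss, evict 2, frames {9,8,1}
7: miss, evict 9, frames {8,1,7}
8: hit
1: hit
7: hit
1: hit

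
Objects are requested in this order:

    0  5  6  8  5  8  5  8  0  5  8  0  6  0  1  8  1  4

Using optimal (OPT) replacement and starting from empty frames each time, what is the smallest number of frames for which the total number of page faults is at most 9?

f=1: 18 faults
f=2: 10 faults
f=3: 7 faults
f=4: 6 faults
f=5: 6 faults
f=6: 6 faults
Smallest f with faults ≤ 9 is 3.

3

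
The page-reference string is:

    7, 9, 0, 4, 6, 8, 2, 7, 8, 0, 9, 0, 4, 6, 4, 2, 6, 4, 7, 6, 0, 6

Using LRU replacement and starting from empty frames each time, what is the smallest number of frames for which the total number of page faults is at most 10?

f=1: 22 faults
f=2: 19 faults
f=3: 15 faults
f=4: 15 faults
f=5: 14 faults
f=6: 13 faults
f=7: 7 faults
Smallest f with faults ≤ 10 is 7.

7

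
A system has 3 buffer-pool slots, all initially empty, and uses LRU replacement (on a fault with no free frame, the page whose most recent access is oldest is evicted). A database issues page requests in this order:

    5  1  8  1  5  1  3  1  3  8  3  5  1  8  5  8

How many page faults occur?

8

5 → fault, frames [5]
1 → fault, frames [5, 1]
8 → fault, frames [5, 1, 8]
1 → hit
5 → hit
1 → hit
3 → fault, evict 8, frames [5, 1, 3]
1 → hit
3 → hit
8 → fault, evict 5, frames [1, 3, 8]
3 → hit
5 → fault, evict 1, frames [8, 3, 5]
1 → fault, evict 8, frames [3, 5, 1]
8 → fault, evict 3, frames [5, 1, 8]
5 → hit
8 → hit
Page faults: 8.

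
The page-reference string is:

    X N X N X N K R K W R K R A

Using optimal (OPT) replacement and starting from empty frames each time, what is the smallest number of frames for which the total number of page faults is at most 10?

2

f=1: 14 faults
f=2: 7 faults
f=3: 6 faults
f=4: 6 faults
f=5: 6 faults
f=6: 6 faults
Smallest f with faults ≤ 10 is 2.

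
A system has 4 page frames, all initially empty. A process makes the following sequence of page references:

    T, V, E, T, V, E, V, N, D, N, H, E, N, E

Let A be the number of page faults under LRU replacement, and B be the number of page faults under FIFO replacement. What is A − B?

Under LRU: F F F . . . . F F . F F . . → 7 faults.
Under FIFO: F F F . . . . F F . F . . . → 6 faults.
A − B = 7 − 6 = 1.

1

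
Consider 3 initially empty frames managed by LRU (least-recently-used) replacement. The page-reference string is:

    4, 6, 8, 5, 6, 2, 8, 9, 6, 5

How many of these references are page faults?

9

4 -> fault, frames {4}
6 -> fault, frames {4,6}
8 -> fault, frames {4,6,8}
5 -> fault, evict 4, frames {6,8,5}
6 -> hit
2 -> fault, evict 8, frames {5,6,2}
8 -> fault, evict 5, frames {6,2,8}
9 -> fault, evict 6, frames {2,8,9}
6 -> fault, evict 2, frames {8,9,6}
5 -> fault, evict 8, frames {9,6,5}
Page faults: 9.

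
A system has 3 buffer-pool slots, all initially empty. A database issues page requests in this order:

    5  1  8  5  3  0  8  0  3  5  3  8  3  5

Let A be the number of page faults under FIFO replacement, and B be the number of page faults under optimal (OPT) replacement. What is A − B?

2

Under FIFO: F F F . F F . . . F . F F . → 8 faults.
Under OPT: F F F . F F . . . F . . . . → 6 faults.
A − B = 8 − 6 = 2.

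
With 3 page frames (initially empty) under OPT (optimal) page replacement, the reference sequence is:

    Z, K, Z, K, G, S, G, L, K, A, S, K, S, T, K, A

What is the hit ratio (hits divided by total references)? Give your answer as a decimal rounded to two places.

0.56

Z → fault, frames {Z}
K → fault, frames {Z,K}
Z → hit
K → hit
G → fault, frames {Z,K,G}
S → fault, evict Z, frames {K,G,S}
G → hit
L → fault, evict G, frames {K,S,L}
K → hit
A → fault, evict L, frames {K,S,A}
S → hit
K → hit
S → hit
T → fault, evict S, frames {K,A,T}
K → hit
A → hit
Hits: 9 of 16 references → 9/16 = 0.5625.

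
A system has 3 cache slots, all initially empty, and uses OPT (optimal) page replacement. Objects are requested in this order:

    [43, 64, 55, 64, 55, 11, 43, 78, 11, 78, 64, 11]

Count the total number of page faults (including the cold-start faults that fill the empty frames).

43: fault, frames [43]
64: fault, frames [43, 64]
55: fault, frames [43, 64, 55]
64: hit
55: hit
11: fault, evict 55, frames [43, 64, 11]
43: hit
78: fault, evict 43, frames [64, 11, 78]
11: hit
78: hit
64: hit
11: hit
Page faults: 5.

5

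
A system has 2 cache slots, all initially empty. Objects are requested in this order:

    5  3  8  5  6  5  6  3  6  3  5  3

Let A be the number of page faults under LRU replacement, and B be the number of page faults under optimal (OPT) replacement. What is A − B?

Under LRU: F F F F F . . F . . F . → 7 faults.
Under OPT: F F F . F . . F . . F . → 6 faults.
A − B = 7 − 6 = 1.

1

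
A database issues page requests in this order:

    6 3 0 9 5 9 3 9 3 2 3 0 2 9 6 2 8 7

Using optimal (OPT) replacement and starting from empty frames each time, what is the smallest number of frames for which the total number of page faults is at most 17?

f=1: 18 faults
f=2: 12 faults
f=3: 10 faults
f=4: 9 faults
f=5: 8 faults
f=6: 8 faults
f=7: 8 faults
f=8: 8 faults
Smallest f with faults ≤ 17 is 2.

2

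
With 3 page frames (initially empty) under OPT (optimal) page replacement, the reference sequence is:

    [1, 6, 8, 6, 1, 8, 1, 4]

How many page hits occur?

1 → miss, frames [1]
6 → miss, frames [1, 6]
8 → miss, frames [1, 6, 8]
6 → hit
1 → hit
8 → hit
1 → hit
4 → miss, evict 8, frames [1, 6, 4]
Hits: 4.

4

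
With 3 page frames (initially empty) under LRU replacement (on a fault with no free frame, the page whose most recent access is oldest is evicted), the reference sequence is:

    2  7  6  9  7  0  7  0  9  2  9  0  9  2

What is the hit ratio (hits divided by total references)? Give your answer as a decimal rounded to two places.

2 → fault, frames [2]
7 → fault, frames [2, 7]
6 → fault, frames [2, 7, 6]
9 → fault, evict 2, frames [7, 6, 9]
7 → hit
0 → fault, evict 6, frames [9, 7, 0]
7 → hit
0 → hit
9 → hit
2 → fault, evict 7, frames [0, 9, 2]
9 → hit
0 → hit
9 → hit
2 → hit
Hits: 8 of 14 references → 8/14 = 0.5714.

0.57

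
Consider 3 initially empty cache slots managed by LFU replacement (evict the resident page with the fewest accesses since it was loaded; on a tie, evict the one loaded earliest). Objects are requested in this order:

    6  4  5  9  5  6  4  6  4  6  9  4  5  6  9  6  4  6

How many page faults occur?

9

6 -> miss, frames [6]
4 -> miss, frames [6, 4]
5 -> miss, frames [6, 4, 5]
9 -> miss, evict 6, frames [4, 5, 9]
5 -> hit
6 -> miss, evict 4, frames [5, 9, 6]
4 -> miss, evict 9, frames [5, 6, 4]
6 -> hit
4 -> hit
6 -> hit
9 -> miss, evict 5, frames [6, 4, 9]
4 -> hit
5 -> miss, evict 9, frames [6, 4, 5]
6 -> hit
9 -> miss, evict 5, frames [6, 4, 9]
6 -> hit
4 -> hit
6 -> hit
Page faults: 9.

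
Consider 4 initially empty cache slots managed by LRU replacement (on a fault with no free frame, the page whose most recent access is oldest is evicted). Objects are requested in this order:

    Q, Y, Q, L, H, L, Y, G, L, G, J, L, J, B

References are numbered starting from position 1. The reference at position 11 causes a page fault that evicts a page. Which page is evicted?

pos 1: Q: miss, frames (Q)
pos 2: Y: miss, frames (Q Y)
pos 3: Q: hit
pos 4: L: miss, frames (Y Q L)
pos 5: H: miss, frames (Y Q L H)
pos 6: L: hit
pos 7: Y: hit
pos 8: G: miss, evict Q, frames (H L Y G)
pos 9: L: hit
pos 10: G: hit
pos 11: J: miss, evict H, frames (Y L G J)
At position 11, page H is evicted.

H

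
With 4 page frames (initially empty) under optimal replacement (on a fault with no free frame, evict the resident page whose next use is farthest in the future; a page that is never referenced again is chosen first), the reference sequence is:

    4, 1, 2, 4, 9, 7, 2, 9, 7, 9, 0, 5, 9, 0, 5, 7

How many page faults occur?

7

4 -> fault, frames (4)
1 -> fault, frames (4 1)
2 -> fault, frames (4 1 2)
4 -> hit
9 -> fault, frames (4 1 2 9)
7 -> fault, evict 1, frames (4 2 9 7)
2 -> hit
9 -> hit
7 -> hit
9 -> hit
0 -> fault, evict 2, frames (4 9 7 0)
5 -> fault, evict 4, frames (9 7 0 5)
9 -> hit
0 -> hit
5 -> hit
7 -> hit
Page faults: 7.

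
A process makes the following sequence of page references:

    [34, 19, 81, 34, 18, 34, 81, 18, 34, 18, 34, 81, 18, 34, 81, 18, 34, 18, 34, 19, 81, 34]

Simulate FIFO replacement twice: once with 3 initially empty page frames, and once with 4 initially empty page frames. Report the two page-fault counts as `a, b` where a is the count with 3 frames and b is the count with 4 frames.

7, 4

3 frames: F F F . F F . . . . . . . . . . . . . F F . → 7 faults.
4 frames: F F F . F . . . . . . . . . . . . . . . . . → 4 faults.
4 < 7: adding a frame reduced faults, as is typical.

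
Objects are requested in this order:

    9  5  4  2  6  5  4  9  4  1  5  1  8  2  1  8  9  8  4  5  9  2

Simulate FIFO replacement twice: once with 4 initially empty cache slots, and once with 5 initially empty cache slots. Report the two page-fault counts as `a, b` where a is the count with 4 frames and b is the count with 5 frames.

4 frames: F F F F F . . F . F F . F F . . F . F F . . → 13 faults.
5 frames: F F F F F . . . . F . . F . . . F . F F . F → 11 faults.
11 < 13: adding a frame reduced faults, as is typical.

13, 11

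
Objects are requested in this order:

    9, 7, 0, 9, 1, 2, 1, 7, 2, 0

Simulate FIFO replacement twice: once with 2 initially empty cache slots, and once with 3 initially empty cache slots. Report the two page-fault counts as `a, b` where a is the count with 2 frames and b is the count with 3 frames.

8, 7

2 frames: F F F F F F . F . F → 8 faults.
3 frames: F F F . F F . F . F → 7 faults.
7 < 8: adding a frame reduced faults, as is typical.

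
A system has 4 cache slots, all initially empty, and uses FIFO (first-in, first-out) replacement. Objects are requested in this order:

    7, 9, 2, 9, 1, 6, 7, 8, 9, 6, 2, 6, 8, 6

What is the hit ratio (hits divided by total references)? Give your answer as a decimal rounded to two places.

0.29

7: miss, frames [7]
9: miss, frames [7, 9]
2: miss, frames [7, 9, 2]
9: hit
1: miss, frames [7, 9, 2, 1]
6: miss, evict 7, frames [9, 2, 1, 6]
7: miss, evict 9, frames [2, 1, 6, 7]
8: miss, evict 2, frames [1, 6, 7, 8]
9: miss, evict 1, frames [6, 7, 8, 9]
6: hit
2: miss, evict 6, frames [7, 8, 9, 2]
6: miss, evict 7, frames [8, 9, 2, 6]
8: hit
6: hit
Hits: 4 of 14 references → 4/14 = 0.2857.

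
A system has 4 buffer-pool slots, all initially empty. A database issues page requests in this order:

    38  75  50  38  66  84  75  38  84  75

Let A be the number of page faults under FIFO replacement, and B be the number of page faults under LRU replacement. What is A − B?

Under FIFO: F F F . F F . F . F → 7 faults.
Under LRU: F F F . F F F . . . → 6 faults.
A − B = 7 − 6 = 1.

1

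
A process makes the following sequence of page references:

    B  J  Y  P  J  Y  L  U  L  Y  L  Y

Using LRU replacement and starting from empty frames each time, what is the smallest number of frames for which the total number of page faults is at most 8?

3

f=1: 12 faults
f=2: 9 faults
f=3: 6 faults
f=4: 6 faults
f=5: 6 faults
f=6: 6 faults
Smallest f with faults ≤ 8 is 3.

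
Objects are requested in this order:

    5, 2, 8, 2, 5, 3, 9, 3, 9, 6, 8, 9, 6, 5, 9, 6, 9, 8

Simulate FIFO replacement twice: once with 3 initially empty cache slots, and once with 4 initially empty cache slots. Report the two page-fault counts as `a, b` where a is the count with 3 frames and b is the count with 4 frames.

11, 8

3 frames: F F F . . F F . . F F . . F F F . F → 11 faults.
4 frames: F F F . . F F . . F . . . F . . . F → 8 faults.
8 < 11: adding a frame reduced faults, as is typical.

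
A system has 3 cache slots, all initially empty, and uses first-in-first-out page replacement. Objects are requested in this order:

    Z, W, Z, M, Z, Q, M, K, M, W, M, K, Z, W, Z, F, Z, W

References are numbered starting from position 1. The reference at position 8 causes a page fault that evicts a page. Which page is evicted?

W

pos 1: Z → miss, frames [Z]
pos 2: W → miss, frames [Z, W]
pos 3: Z → hit
pos 4: M → miss, frames [Z, W, M]
pos 5: Z → hit
pos 6: Q → miss, evict Z, frames [W, M, Q]
pos 7: M → hit
pos 8: K → miss, evict W, frames [M, Q, K]
At position 8, page W is evicted.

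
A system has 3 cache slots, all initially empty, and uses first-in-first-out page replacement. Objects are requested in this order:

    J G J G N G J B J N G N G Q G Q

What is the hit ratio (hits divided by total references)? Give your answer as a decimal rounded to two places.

J: miss, frames [J]
G: miss, frames [J, G]
J: hit
G: hit
N: miss, frames [J, G, N]
G: hit
J: hit
B: miss, evict J, frames [G, N, B]
J: miss, evict G, frames [N, B, J]
N: hit
G: miss, evict N, frames [B, J, G]
N: miss, evict B, frames [J, G, N]
G: hit
Q: miss, evict J, frames [G, N, Q]
G: hit
Q: hit
Hits: 8 of 16 references → 8/16 = 0.5000.

0.50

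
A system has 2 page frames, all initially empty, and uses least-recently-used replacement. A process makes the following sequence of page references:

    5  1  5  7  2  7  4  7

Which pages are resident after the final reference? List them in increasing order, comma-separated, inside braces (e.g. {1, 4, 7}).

{4, 7}

5: miss, frames [5]
1: miss, frames [5, 1]
5: hit
7: miss, evict 1, frames [5, 7]
2: miss, evict 5, frames [7, 2]
7: hit
4: miss, evict 2, frames [7, 4]
7: hit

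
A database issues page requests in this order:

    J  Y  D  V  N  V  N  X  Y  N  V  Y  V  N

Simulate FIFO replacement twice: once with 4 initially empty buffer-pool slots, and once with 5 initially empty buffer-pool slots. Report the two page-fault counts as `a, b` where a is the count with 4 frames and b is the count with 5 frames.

7, 6

4 frames: F F F F F . . F F . . . . . → 7 faults.
5 frames: F F F F F . . F . . . . . . → 6 faults.
6 < 7: adding a frame reduced faults, as is typical.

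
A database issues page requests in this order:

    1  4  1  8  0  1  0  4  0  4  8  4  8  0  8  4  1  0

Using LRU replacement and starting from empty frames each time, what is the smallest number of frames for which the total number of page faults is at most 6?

4

f=1: 18 faults
f=2: 11 faults
f=3: 8 faults
f=4: 4 faults
Smallest f with faults ≤ 6 is 4.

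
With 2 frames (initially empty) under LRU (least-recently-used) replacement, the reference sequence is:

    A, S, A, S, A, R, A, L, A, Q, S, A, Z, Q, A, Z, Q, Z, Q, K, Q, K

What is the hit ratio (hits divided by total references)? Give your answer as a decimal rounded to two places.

0.41

A: fault, frames {A}
S: fault, frames {A,S}
A: hit
S: hit
A: hit
R: fault, evict S, frames {A,R}
A: hit
L: fault, evict R, frames {A,L}
A: hit
Q: fault, evict L, frames {A,Q}
S: fault, evict A, frames {Q,S}
A: fault, evict Q, frames {S,A}
Z: fault, evict S, frames {A,Z}
Q: fault, evict A, frames {Z,Q}
A: fault, evict Z, frames {Q,A}
Z: fault, evict Q, frames {A,Z}
Q: fault, evict A, frames {Z,Q}
Z: hit
Q: hit
K: fault, evict Z, frames {Q,K}
Q: hit
K: hit
Hits: 9 of 22 references → 9/22 = 0.4091.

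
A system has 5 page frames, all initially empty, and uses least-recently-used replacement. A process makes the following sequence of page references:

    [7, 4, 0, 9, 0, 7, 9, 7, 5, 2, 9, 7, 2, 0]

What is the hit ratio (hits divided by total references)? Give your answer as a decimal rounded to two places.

0.57

7 → miss, frames {7}
4 → miss, frames {7,4}
0 → miss, frames {7,4,0}
9 → miss, frames {7,4,0,9}
0 → hit
7 → hit
9 → hit
7 → hit
5 → miss, frames {4,0,9,7,5}
2 → miss, evict 4, frames {0,9,7,5,2}
9 → hit
7 → hit
2 → hit
0 → hit
Hits: 8 of 14 references → 8/14 = 0.5714.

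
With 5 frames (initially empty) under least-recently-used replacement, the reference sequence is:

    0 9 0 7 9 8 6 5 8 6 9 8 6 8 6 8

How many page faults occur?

6

0: miss, frames [0]
9: miss, frames [0, 9]
0: hit
7: miss, frames [9, 0, 7]
9: hit
8: miss, frames [0, 7, 9, 8]
6: miss, frames [0, 7, 9, 8, 6]
5: miss, evict 0, frames [7, 9, 8, 6, 5]
8: hit
6: hit
9: hit
8: hit
6: hit
8: hit
6: hit
8: hit
Page faults: 6.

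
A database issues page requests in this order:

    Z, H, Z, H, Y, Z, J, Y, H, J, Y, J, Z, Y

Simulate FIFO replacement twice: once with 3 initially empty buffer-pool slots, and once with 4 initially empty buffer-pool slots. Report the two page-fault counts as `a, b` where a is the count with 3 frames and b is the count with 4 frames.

3 frames: F F . . F . F . . . . . F . → 5 faults.
4 frames: F F . . F . F . . . . . . . → 4 faults.
4 < 5: adding a frame reduced faults, as is typical.

5, 4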